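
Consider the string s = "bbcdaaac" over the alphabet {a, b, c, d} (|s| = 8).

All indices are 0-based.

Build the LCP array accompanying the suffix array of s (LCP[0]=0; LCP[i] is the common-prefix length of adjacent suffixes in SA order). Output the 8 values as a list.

[0, 2, 1, 0, 1, 0, 1, 0]

rank→(start, suffix):
  0 → (4, 'aaac')
  1 → (5, 'aac')
  2 → (6, 'ac')
  3 → (0, 'bbcdaaac')
  4 → (1, 'bcdaaac')
  5 → (7, 'c')
  6 → (2, 'cdaaac')
  7 → (3, 'daaac')

SA = [4, 5, 6, 0, 1, 7, 2, 3]
[i] adj suffixes → lcp
  [1] 4/5 → 2 ('aa')
  [2] 5/6 → 1 ('a')
  [3] 6/0 → 0 ('')
  [4] 0/1 → 1 ('b')
  [5] 1/7 → 0 ('')
  [6] 7/2 → 1 ('c')
  [7] 2/3 → 0 ('')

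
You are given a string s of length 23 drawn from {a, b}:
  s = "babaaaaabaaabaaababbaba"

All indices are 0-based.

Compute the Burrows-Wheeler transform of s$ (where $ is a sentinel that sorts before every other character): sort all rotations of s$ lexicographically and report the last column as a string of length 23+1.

rank  rotation                  last
    0  $babaaaaabaaabaaababbaba  a
    1  a$babaaaaabaaabaaababbab  b
    2  aaaaabaaabaaababbaba$bab  b
    3  aaaabaaabaaababbaba$baba  a
    4  aaabaaabaaababbaba$babaa  a
    5  aaabaaababbaba$babaaaaab  b
    6  aaababbaba$babaaaaabaaab  b
    7  aabaaabaaababbaba$babaaa  a
    8  aabaaababbaba$babaaaaaba  a
    9  aababbaba$babaaaaabaaaba  a
   10  aba$babaaaaabaaabaaababb  b
   11  abaaaaabaaabaaababbaba$b  b
   12  abaaabaaababbaba$babaaaa  a
   13  abaaababbaba$babaaaaabaa  a
   14  ababbaba$babaaaaabaaabaa  a
   15  abbaba$babaaaaabaaabaaab  b
   16  ba$babaaaaabaaabaaababba  a
   17  baaaaabaaabaaababbaba$ba  a
   18  baaabaaababbaba$babaaaaa  a
   19  baaababbaba$babaaaaabaaa  a
   20  baba$babaaaaabaaabaaabab  b
   21  babaaaaabaaabaaababbaba$  $
   22  babbaba$babaaaaabaaabaaa  a
   23  bbaba$babaaaaabaaabaaaba  a

abbaabbaaabbaaabaaaab$aa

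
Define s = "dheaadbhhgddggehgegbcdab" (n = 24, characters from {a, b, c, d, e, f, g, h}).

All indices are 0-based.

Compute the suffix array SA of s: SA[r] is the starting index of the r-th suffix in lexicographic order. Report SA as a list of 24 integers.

rank→(start, suffix):
  0 → (3, 'aadbhhgddggehgegbcdab')
  1 → (22, 'ab')
  2 → (4, 'adbhhgddggehgegbcdab')
  3 → (23, 'b')
  4 → (19, 'bcdab')
  5 → (6, 'bhhgddggehgegbcdab')
  6 → (20, 'cdab')
  7 → (21, 'dab')
  8 → (5, 'dbhhgddggehgegbcdab')
  9 → (10, 'ddggehgegbcdab')
  10 → (11, 'dggehgegbcdab')
  11 → (0, 'dheaadbhhgddggehgegbcdab')
  12 → (2, 'eaadbhhgddggehgegbcdab')
  13 → (17, 'egbcdab')
  14 → (14, 'ehgegbcdab')
  15 → (18, 'gbcdab')
  16 → (9, 'gddggehgegbcdab')
  17 → (16, 'gegbcdab')
  18 → (13, 'gehgegbcdab')
  19 → (12, 'ggehgegbcdab')
  20 → (1, 'heaadbhhgddggehgegbcdab')
  21 → (8, 'hgddggehgegbcdab')
  22 → (15, 'hgegbcdab')
  23 → (7, 'hhgddggehgegbcdab')

[3, 22, 4, 23, 19, 6, 20, 21, 5, 10, 11, 0, 2, 17, 14, 18, 9, 16, 13, 12, 1, 8, 15, 7]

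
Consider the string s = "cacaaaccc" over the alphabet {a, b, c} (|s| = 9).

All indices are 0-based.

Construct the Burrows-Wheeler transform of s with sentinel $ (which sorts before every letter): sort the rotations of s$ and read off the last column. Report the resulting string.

rank  rotation    last
    0  $cacaaaccc  c
    1  aaaccc$cac  c
    2  aaccc$caca  a
    3  acaaaccc$c  c
    4  accc$cacaa  a
    5  c$cacaaacc  c
    6  caaaccc$ca  a
    7  cacaaaccc$  $
    8  cc$cacaaac  c
    9  ccc$cacaaa  a

ccacaca$ca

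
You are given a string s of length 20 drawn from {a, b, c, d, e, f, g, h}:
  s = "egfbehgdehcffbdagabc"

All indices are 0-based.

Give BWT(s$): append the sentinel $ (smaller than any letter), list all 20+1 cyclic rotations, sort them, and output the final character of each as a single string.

rank  rotation               last
    0  $egfbehgdehcffbdagabc  c
    1  abc$egfbehgdehcffbdag  g
    2  agabc$egfbehgdehcffbd  d
    3  bc$egfbehgdehcffbdaga  a
    4  bdagabc$egfbehgdehcff  f
    5  behgdehcffbdagabc$egf  f
    6  c$egfbehgdehcffbdagab  b
    7  cffbdagabc$egfbehgdeh  h
    8  dagabc$egfbehgdehcffb  b
    9  dehcffbdagabc$egfbehg  g
   10  egfbehgdehcffbdagabc$  $
   11  ehcffbdagabc$egfbehgd  d
   12  ehgdehcffbdagabc$egfb  b
   13  fbdagabc$egfbehgdehcf  f
   14  fbehgdehcffbdagabc$eg  g
   15  ffbdagabc$egfbehgdehc  c
   16  gabc$egfbehgdehcffbda  a
   17  gdehcffbdagabc$egfbeh  h
   18  gfbehgdehcffbdagabc$e  e
   19  hcffbdagabc$egfbehgde  e
   20  hgdehcffbdagabc$egfbe  e

cgdaffbhbg$dbfgcaheee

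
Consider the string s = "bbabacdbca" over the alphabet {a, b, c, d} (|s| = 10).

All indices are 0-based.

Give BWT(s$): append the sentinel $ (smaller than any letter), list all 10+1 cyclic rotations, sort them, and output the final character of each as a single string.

rank  rotation     last
    0  $bbabacdbca  a
    1  a$bbabacdbc  c
    2  abacdbca$bb  b
    3  acdbca$bbab  b
    4  babacdbca$b  b
    5  bacdbca$bba  a
    6  bbabacdbca$  $
    7  bca$bbabacd  d
    8  ca$bbabacdb  b
    9  cdbca$bbaba  a
   10  dbca$bbabac  c

acbbba$dbac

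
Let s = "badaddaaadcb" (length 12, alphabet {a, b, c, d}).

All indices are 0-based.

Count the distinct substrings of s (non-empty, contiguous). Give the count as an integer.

rank→(start, suffix):
  0 → (6, 'aaadcb')
  1 → (7, 'aadcb')
  2 → (1, 'adaddaaadcb')
  3 → (8, 'adcb')
  4 → (3, 'addaaadcb')
  5 → (11, 'b')
  6 → (0, 'badaddaaadcb')
  7 → (10, 'cb')
  8 → (5, 'daaadcb')
  9 → (2, 'daddaaadcb')
  10 → (9, 'dcb')
  11 → (4, 'ddaaadcb')

SA = [6, 7, 1, 8, 3, 11, 0, 10, 5, 2, 9, 4]
i: (SA[i-1],SA[i]) lcp shared
  1: (6,7) 2 'aa'
  2: (7,1) 1 'a'
  3: (1,8) 2 'ad'
  4: (8,3) 2 'ad'
  5: (3,11) 0 ''
  6: (11,0) 1 'b'
  7: (0,10) 0 ''
  8: (10,5) 0 ''
  9: (5,2) 2 'da'
  10: (2,9) 1 'd'
  11: (9,4) 1 'd'

n(n+1)/2 = 12·13/2 = 78
Σ LCP = 0 + 2 + 1 + 2 + 2 + 0 + 1 + 0 + 0 + 2 + 1 + 1 = 12
distinct = 78 − 12 = 66

66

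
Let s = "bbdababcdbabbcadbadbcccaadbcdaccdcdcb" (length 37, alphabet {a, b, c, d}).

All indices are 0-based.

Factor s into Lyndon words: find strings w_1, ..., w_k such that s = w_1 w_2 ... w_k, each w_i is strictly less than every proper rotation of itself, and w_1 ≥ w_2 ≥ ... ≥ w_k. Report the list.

emit factor 1: 'bbd' (i=0, period=3)
emit factor 2: 'ababcdbabbcadbadbccc' (i=3, period=20)
emit factor 3: 'aadbcdaccdcdcb' (i=23, period=14)

["bbd", "ababcdbabbcadbadbccc", "aadbcdaccdcdcb"]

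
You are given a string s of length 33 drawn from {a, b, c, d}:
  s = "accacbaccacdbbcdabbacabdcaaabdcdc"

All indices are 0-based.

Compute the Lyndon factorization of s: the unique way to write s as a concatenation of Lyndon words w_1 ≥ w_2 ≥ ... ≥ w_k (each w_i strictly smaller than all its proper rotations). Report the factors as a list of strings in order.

emit factor 1: 'acc' (i=0, period=3)
emit factor 2: 'acbaccacdbbcd' (i=3, period=13)
emit factor 3: 'abbacabdc' (i=16, period=9)
emit factor 4: 'aaabdcdc' (i=25, period=8)

["acc", "acbaccacdbbcd", "abbacabdc", "aaabdcdc"]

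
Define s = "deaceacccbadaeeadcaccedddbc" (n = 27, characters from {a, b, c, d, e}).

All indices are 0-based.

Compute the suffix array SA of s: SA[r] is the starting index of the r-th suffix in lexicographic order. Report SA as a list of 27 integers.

[5, 18, 2, 10, 15, 12, 9, 25, 26, 17, 8, 7, 6, 19, 3, 20, 11, 24, 16, 23, 22, 0, 4, 1, 14, 21, 13]

sorted suffixes:
  #0 SA[0]=5  'acccbadaeeadcaccedddbc'
  #1 SA[1]=18  'accedddbc'
  #2 SA[2]=2  'aceacccbadaeeadcaccedddbc'
  #3 SA[3]=10  'adaeeadcaccedddbc'
  #4 SA[4]=15  'adcaccedddbc'
  #5 SA[5]=12  'aeeadcaccedddbc'
  #6 SA[6]=9  'badaeeadcaccedddbc'
  #7 SA[7]=25  'bc'
  #8 SA[8]=26  'c'
  #9 SA[9]=17  'caccedddbc'
  #10 SA[10]=8  'cbadaeeadcaccedddbc'
  #11 SA[11]=7  'ccbadaeeadcaccedddbc'
  #12 SA[12]=6  'cccbadaeeadcaccedddbc'
  #13 SA[13]=19  'ccedddbc'
  #14 SA[14]=3  'ceacccbadaeeadcaccedddbc'
  #15 SA[15]=20  'cedddbc'
  #16 SA[16]=11  'daeeadcaccedddbc'
  #17 SA[17]=24  'dbc'
  #18 SA[18]=16  'dcaccedddbc'
  #19 SA[19]=23  'ddbc'
  #20 SA[20]=22  'dddbc'
  #21 SA[21]=0  'deaceacccbadaeeadcaccedddbc'
  #22 SA[22]=4  'eacccbadaeeadcaccedddbc'
  #23 SA[23]=1  'eaceacccbadaeeadcaccedddbc'
  #24 SA[24]=14  'eadcaccedddbc'
  #25 SA[25]=21  'edddbc'
  #26 SA[26]=13  'eeadcaccedddbc'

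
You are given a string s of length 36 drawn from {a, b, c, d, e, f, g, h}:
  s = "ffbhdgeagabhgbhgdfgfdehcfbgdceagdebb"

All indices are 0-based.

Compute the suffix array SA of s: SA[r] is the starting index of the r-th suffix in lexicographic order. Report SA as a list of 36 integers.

[9, 7, 30, 35, 34, 25, 2, 10, 13, 28, 23, 27, 32, 20, 16, 4, 6, 29, 33, 21, 24, 1, 19, 0, 17, 8, 12, 26, 31, 15, 5, 18, 22, 3, 11, 14]

sorted suffixes:
  #0 SA[0]=9  'abhgbhgdfgfdehcfbgdceagdebb'
  #1 SA[1]=7  'agabhgbhgdfgfdehcfbgdceagdebb'
  #2 SA[2]=30  'agdebb'
  #3 SA[3]=35  'b'
  #4 SA[4]=34  'bb'
  #5 SA[5]=25  'bgdceagdebb'
  #6 SA[6]=2  'bhdgeagabhgbhgdfgfdehcfbgdceagdebb'
  #7 SA[7]=10  'bhgbhgdfgfdehcfbgdceagdebb'
  #8 SA[8]=13  'bhgdfgfdehcfbgdceagdebb'
  #9 SA[9]=28  'ceagdebb'
  #10 SA[10]=23  'cfbgdceagdebb'
  #11 SA[11]=27  'dceagdebb'
  #12 SA[12]=32  'debb'
  #13 SA[13]=20  'dehcfbgdceagdebb'
  #14 SA[14]=16  'dfgfdehcfbgdceagdebb'
  #15 SA[15]=4  'dgeagabhgbhgdfgfdehcfbgdceagdebb'
  #16 SA[16]=6  'eagabhgbhgdfgfdehcfbgdceagdebb'
  #17 SA[17]=29  'eagdebb'
  #18 SA[18]=33  'ebb'
  #19 SA[19]=21  'ehcfbgdceagdebb'
  #20 SA[20]=24  'fbgdceagdebb'
  #21 SA[21]=1  'fbhdgeagabhgbhgdfgfdehcfbgdceagdebb'
  #22 SA[22]=19  'fdehcfbgdceagdebb'
  #23 SA[23]=0  'ffbhdgeagabhgbhgdfgfdehcfbgdceagdebb'
  #24 SA[24]=17  'fgfdehcfbgdceagdebb'
  #25 SA[25]=8  'gabhgbhgdfgfdehcfbgdceagdebb'
  #26 SA[26]=12  'gbhgdfgfdehcfbgdceagdebb'
  #27 SA[27]=26  'gdceagdebb'
  #28 SA[28]=31  'gdebb'
  #29 SA[29]=15  'gdfgfdehcfbgdceagdebb'
  #30 SA[30]=5  'geagabhgbhgdfgfdehcfbgdceagdebb'
  #31 SA[31]=18  'gfdehcfbgdceagdebb'
  #32 SA[32]=22  'hcfbgdceagdebb'
  #33 SA[33]=3  'hdgeagabhgbhgdfgfdehcfbgdceagdebb'
  #34 SA[34]=11  'hgbhgdfgfdehcfbgdceagdebb'
  #35 SA[35]=14  'hgdfgfdehcfbgdceagdebb'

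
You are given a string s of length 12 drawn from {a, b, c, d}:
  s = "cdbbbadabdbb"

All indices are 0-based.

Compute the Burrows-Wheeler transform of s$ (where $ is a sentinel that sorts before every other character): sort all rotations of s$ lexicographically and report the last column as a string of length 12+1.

rank  rotation       last
    0  $cdbbbadabdbb  b
    1  abdbb$cdbbbad  d
    2  adabdbb$cdbbb  b
    3  b$cdbbbadabdb  b
    4  badabdbb$cdbb  b
    5  bb$cdbbbadabd  d
    6  bbadabdbb$cdb  b
    7  bbbadabdbb$cd  d
    8  bdbb$cdbbbada  a
    9  cdbbbadabdbb$  $
   10  dabdbb$cdbbba  a
   11  dbb$cdbbbadab  b
   12  dbbbadabdbb$c  c

bdbbbdbda$abc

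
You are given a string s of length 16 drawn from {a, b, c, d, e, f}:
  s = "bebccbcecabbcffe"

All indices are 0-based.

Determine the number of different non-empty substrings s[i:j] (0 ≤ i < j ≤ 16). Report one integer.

rank→(start, suffix):
  0 → (9, 'abbcffe')
  1 → (10, 'bbcffe')
  2 → (2, 'bccbcecabbcffe')
  3 → (5, 'bcecabbcffe')
  4 → (11, 'bcffe')
  5 → (0, 'bebccbcecabbcffe')
  6 → (8, 'cabbcffe')
  7 → (4, 'cbcecabbcffe')
  8 → (3, 'ccbcecabbcffe')
  9 → (6, 'cecabbcffe')
  10 → (12, 'cffe')
  11 → (15, 'e')
  12 → (1, 'ebccbcecabbcffe')
  13 → (7, 'ecabbcffe')
  14 → (14, 'fe')
  15 → (13, 'ffe')

SA = [9, 10, 2, 5, 11, 0, 8, 4, 3, 6, 12, 15, 1, 7, 14, 13]
[i] adj suffixes → lcp
  [1] 9/10 → 0 ('')
  [2] 10/2 → 1 ('b')
  [3] 2/5 → 2 ('bc')
  [4] 5/11 → 2 ('bc')
  [5] 11/0 → 1 ('b')
  [6] 0/8 → 0 ('')
  [7] 8/4 → 1 ('c')
  [8] 4/3 → 1 ('c')
  [9] 3/6 → 1 ('c')
  [10] 6/12 → 1 ('c')
  [11] 12/15 → 0 ('')
  [12] 15/1 → 1 ('e')
  [13] 1/7 → 1 ('e')
  [14] 7/14 → 0 ('')
  [15] 14/13 → 1 ('f')

n(n+1)/2 = 16·17/2 = 136
Σ LCP = 0 + 0 + 1 + 2 + 2 + 1 + 0 + 1 + 1 + 1 + 1 + 0 + 1 + 1 + 0 + 1 = 13
distinct = 136 − 13 = 123

123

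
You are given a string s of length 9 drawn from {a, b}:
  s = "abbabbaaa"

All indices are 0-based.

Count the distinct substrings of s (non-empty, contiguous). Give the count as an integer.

rank | idx | suffix
   0 |   8 | a
   1 |   7 | aa
   2 |   6 | aaa
   3 |   3 | abbaaa
   4 |   0 | abbabbaaa
   5 |   5 | baaa
   6 |   2 | babbaaa
   7 |   4 | bbaaa
   8 |   1 | bbabbaaa

SA = [8, 7, 6, 3, 0, 5, 2, 4, 1]
rank  pair      lcp
   1  s[8:],s[7:]  1  'a'
   2  s[7:],s[6:]  2  'aa'
   3  s[6:],s[3:]  1  'a'
   4  s[3:],s[0:]  4  'abba'
   5  s[0:],s[5:]  0  ''
   6  s[5:],s[2:]  2  'ba'
   7  s[2:],s[4:]  1  'b'
   8  s[4:],s[1:]  3  'bba'

n(n+1)/2 = 9·10/2 = 45
Σ LCP = 0 + 1 + 2 + 1 + 4 + 0 + 2 + 1 + 3 = 14
distinct = 45 − 14 = 31

31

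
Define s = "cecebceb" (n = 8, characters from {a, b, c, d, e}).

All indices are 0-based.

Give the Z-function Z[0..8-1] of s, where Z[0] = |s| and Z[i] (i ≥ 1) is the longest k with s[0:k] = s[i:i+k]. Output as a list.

Z[0]=8
i=1: outside box; Z[1]=0
i=2: outside box; Z[2]=2 extend→box=[2,4)
i=3: min(r-i=1, Z[1]=0)=0; Z[3]=0
i=4: outside box; Z[4]=0
i=5: outside box; Z[5]=2 extend→box=[5,7)
i=6: min(r-i=1, Z[1]=0)=0; Z[6]=0
i=7: outside box; Z[7]=0

[8, 0, 2, 0, 0, 2, 0, 0]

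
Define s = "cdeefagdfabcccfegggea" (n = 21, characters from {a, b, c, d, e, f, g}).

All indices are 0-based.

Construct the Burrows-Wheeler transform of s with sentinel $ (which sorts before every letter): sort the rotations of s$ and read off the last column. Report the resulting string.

rank  rotation                last
    0  $cdeefagdfabcccfegggea  a
    1  a$cdeefagdfabcccfeggge  e
    2  abcccfegggea$cdeefagdf  f
    3  agdfabcccfegggea$cdeef  f
    4  bcccfegggea$cdeefagdfa  a
    5  cccfegggea$cdeefagdfab  b
    6  ccfegggea$cdeefagdfabc  c
    7  cdeefagdfabcccfegggea$  $
    8  cfegggea$cdeefagdfabcc  c
    9  deefagdfabcccfegggea$c  c
   10  dfabcccfegggea$cdeefag  g
   11  ea$cdeefagdfabcccfeggg  g
   12  eefagdfabcccfegggea$cd  d
   13  efagdfabcccfegggea$cde  e
   14  egggea$cdeefagdfabcccf  f
   15  fabcccfegggea$cdeefagd  d
   16  fagdfabcccfegggea$cdee  e
   17  fegggea$cdeefagdfabccc  c
   18  gdfabcccfegggea$cdeefa  a
   19  gea$cdeefagdfabcccfegg  g
   20  ggea$cdeefagdfabcccfeg  g
   21  gggea$cdeefagdfabcccfe  e

aeffabc$ccggdefdecagge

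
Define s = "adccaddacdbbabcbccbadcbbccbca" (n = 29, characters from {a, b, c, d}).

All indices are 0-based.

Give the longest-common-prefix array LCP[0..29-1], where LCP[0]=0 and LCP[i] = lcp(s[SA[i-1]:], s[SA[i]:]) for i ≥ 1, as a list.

rank→(start, suffix):
  0 → (28, 'a')
  1 → (12, 'abcbccbadcbbccbca')
  2 → (7, 'acdbbabcbccbadcbbccbca')
  3 → (19, 'adcbbccbca')
  4 → (0, 'adccaddacdbbabcbccbadcbbccbca')
  5 → (4, 'addacdbbabcbccbadcbbccbca')
  6 → (11, 'babcbccbadcbbccbca')
  7 → (18, 'badcbbccbca')
  8 → (10, 'bbabcbccbadcbbccbca')
  9 → (22, 'bbccbca')
  10 → (26, 'bca')
  11 → (13, 'bcbccbadcbbccbca')
  12 → (15, 'bccbadcbbccbca')
  13 → (23, 'bccbca')
  14 → (27, 'ca')
  15 → (3, 'caddacdbbabcbccbadcbbccbca')
  16 → (17, 'cbadcbbccbca')
  17 → (21, 'cbbccbca')
  18 → (25, 'cbca')
  19 → (14, 'cbccbadcbbccbca')
  20 → (2, 'ccaddacdbbabcbccbadcbbccbca')
  21 → (16, 'ccbadcbbccbca')
  22 → (24, 'ccbca')
  23 → (8, 'cdbbabcbccbadcbbccbca')
  24 → (6, 'dacdbbabcbccbadcbbccbca')
  25 → (9, 'dbbabcbccbadcbbccbca')
  26 → (20, 'dcbbccbca')
  27 → (1, 'dccaddacdbbabcbccbadcbbccbca')
  28 → (5, 'ddacdbbabcbccbadcbbccbca')

SA = [28, 12, 7, 19, 0, 4, 11, 18, 10, 22, 26, 13, 15, 23, 27, 3, 17, 21, 25, 14, 2, 16, 24, 8, 6, 9, 20, 1, 5]
i: (SA[i-1],SA[i]) lcp shared
  1: (28,12) 1 'a'
  2: (12,7) 1 'a'
  3: (7,19) 1 'a'
  4: (19,0) 3 'adc'
  5: (0,4) 2 'ad'
  6: (4,11) 0 ''
  7: (11,18) 2 'ba'
  8: (18,10) 1 'b'
  9: (10,22) 2 'bb'
  10: (22,26) 1 'b'
  11: (26,13) 2 'bc'
  12: (13,15) 2 'bc'
  13: (15,23) 4 'bccb'
  14: (23,27) 0 ''
  15: (27,3) 2 'ca'
  16: (3,17) 1 'c'
  17: (17,21) 2 'cb'
  18: (21,25) 2 'cb'
  19: (25,14) 3 'cbc'
  20: (14,2) 1 'c'
  21: (2,16) 2 'cc'
  22: (16,24) 3 'ccb'
  23: (24,8) 1 'c'
  24: (8,6) 0 ''
  25: (6,9) 1 'd'
  26: (9,20) 1 'd'
  27: (20,1) 2 'dc'
  28: (1,5) 1 'd'

[0, 1, 1, 1, 3, 2, 0, 2, 1, 2, 1, 2, 2, 4, 0, 2, 1, 2, 2, 3, 1, 2, 3, 1, 0, 1, 1, 2, 1]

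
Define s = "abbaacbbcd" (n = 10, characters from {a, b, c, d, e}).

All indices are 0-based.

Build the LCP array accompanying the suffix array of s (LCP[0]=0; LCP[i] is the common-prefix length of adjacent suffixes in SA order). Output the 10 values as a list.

rank | idx | suffix
   0 |   3 | aacbbcd
   1 |   0 | abbaacbbcd
   2 |   4 | acbbcd
   3 |   2 | baacbbcd
   4 |   1 | bbaacbbcd
   5 |   6 | bbcd
   6 |   7 | bcd
   7 |   5 | cbbcd
   8 |   8 | cd
   9 |   9 | d

SA = [3, 0, 4, 2, 1, 6, 7, 5, 8, 9]
[i] adj suffixes → lcp
  [1] 3/0 → 1 ('a')
  [2] 0/4 → 1 ('a')
  [3] 4/2 → 0 ('')
  [4] 2/1 → 1 ('b')
  [5] 1/6 → 2 ('bb')
  [6] 6/7 → 1 ('b')
  [7] 7/5 → 0 ('')
  [8] 5/8 → 1 ('c')
  [9] 8/9 → 0 ('')

[0, 1, 1, 0, 1, 2, 1, 0, 1, 0]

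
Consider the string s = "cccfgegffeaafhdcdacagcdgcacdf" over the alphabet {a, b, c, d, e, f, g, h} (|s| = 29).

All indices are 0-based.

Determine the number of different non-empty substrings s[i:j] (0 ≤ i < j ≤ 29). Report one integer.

407

sorted suffixes:
  #0 SA[0]=10  'aafhdcdacagcdgcacdf'
  #1 SA[1]=17  'acagcdgcacdf'
  #2 SA[2]=25  'acdf'
  #3 SA[3]=11  'afhdcdacagcdgcacdf'
  #4 SA[4]=19  'agcdgcacdf'
  #5 SA[5]=24  'cacdf'
  #6 SA[6]=18  'cagcdgcacdf'
  #7 SA[7]=0  'cccfgegffeaafhdcdacagcdgcacdf'
  #8 SA[8]=1  'ccfgegffeaafhdcdacagcdgcacdf'
  #9 SA[9]=15  'cdacagcdgcacdf'
  #10 SA[10]=26  'cdf'
  #11 SA[11]=21  'cdgcacdf'
  #12 SA[12]=2  'cfgegffeaafhdcdacagcdgcacdf'
  #13 SA[13]=16  'dacagcdgcacdf'
  #14 SA[14]=14  'dcdacagcdgcacdf'
  #15 SA[15]=27  'df'
  #16 SA[16]=22  'dgcacdf'
  #17 SA[17]=9  'eaafhdcdacagcdgcacdf'
  #18 SA[18]=5  'egffeaafhdcdacagcdgcacdf'
  #19 SA[19]=28  'f'
  #20 SA[20]=8  'feaafhdcdacagcdgcacdf'
  #21 SA[21]=7  'ffeaafhdcdacagcdgcacdf'
  #22 SA[22]=3  'fgegffeaafhdcdacagcdgcacdf'
  #23 SA[23]=12  'fhdcdacagcdgcacdf'
  #24 SA[24]=23  'gcacdf'
  #25 SA[25]=20  'gcdgcacdf'
  #26 SA[26]=4  'gegffeaafhdcdacagcdgcacdf'
  #27 SA[27]=6  'gffeaafhdcdacagcdgcacdf'
  #28 SA[28]=13  'hdcdacagcdgcacdf'

SA = [10, 17, 25, 11, 19, 24, 18, 0, 1, 15, 26, 21, 2, 16, 14, 27, 22, 9, 5, 28, 8, 7, 3, 12, 23, 20, 4, 6, 13]
i: (SA[i-1],SA[i]) lcp shared
  1: (10,17) 1 'a'
  2: (17,25) 2 'ac'
  3: (25,11) 1 'a'
  4: (11,19) 1 'a'
  5: (19,24) 0 ''
  6: (24,18) 2 'ca'
  7: (18,0) 1 'c'
  8: (0,1) 2 'cc'
  9: (1,15) 1 'c'
  10: (15,26) 2 'cd'
  11: (26,21) 2 'cd'
  12: (21,2) 1 'c'
  13: (2,16) 0 ''
  14: (16,14) 1 'd'
  15: (14,27) 1 'd'
  16: (27,22) 1 'd'
  17: (22,9) 0 ''
  18: (9,5) 1 'e'
  19: (5,28) 0 ''
  20: (28,8) 1 'f'
  21: (8,7) 1 'f'
  22: (7,3) 1 'f'
  23: (3,12) 1 'f'
  24: (12,23) 0 ''
  25: (23,20) 2 'gc'
  26: (20,4) 1 'g'
  27: (4,6) 1 'g'
  28: (6,13) 0 ''

n(n+1)/2 = 29·30/2 = 435
Σ LCP = 0 + 1 + 2 + 1 + 1 + 0 + 2 + 1 + 2 + 1 + 2 + 2 + 1 + 0 + 1 + 1 + 1 + 0 + 1 + 0 + 1 + 1 + 1 + 1 + 0 + 2 + 1 + 1 + 0 = 28
distinct = 435 − 28 = 407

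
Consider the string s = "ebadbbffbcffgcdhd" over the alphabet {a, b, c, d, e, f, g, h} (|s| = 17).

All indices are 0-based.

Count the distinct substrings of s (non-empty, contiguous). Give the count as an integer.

sorted suffixes:
  #0 SA[0]=2  'adbbffbcffgcdhd'
  #1 SA[1]=1  'badbbffbcffgcdhd'
  #2 SA[2]=4  'bbffbcffgcdhd'
  #3 SA[3]=8  'bcffgcdhd'
  #4 SA[4]=5  'bffbcffgcdhd'
  #5 SA[5]=13  'cdhd'
  #6 SA[6]=9  'cffgcdhd'
  #7 SA[7]=16  'd'
  #8 SA[8]=3  'dbbffbcffgcdhd'
  #9 SA[9]=14  'dhd'
  #10 SA[10]=0  'ebadbbffbcffgcdhd'
  #11 SA[11]=7  'fbcffgcdhd'
  #12 SA[12]=6  'ffbcffgcdhd'
  #13 SA[13]=10  'ffgcdhd'
  #14 SA[14]=11  'fgcdhd'
  #15 SA[15]=12  'gcdhd'
  #16 SA[16]=15  'hd'

SA = [2, 1, 4, 8, 5, 13, 9, 16, 3, 14, 0, 7, 6, 10, 11, 12, 15]
rank  pair      lcp
   1  s[2:],s[1:]  0  ''
   2  s[1:],s[4:]  1  'b'
   3  s[4:],s[8:]  1  'b'
   4  s[8:],s[5:]  1  'b'
   5  s[5:],s[13:]  0  ''
   6  s[13:],s[9:]  1  'c'
   7  s[9:],s[16:]  0  ''
   8  s[16:],s[3:]  1  'd'
   9  s[3:],s[14:]  1  'd'
  10  s[14:],s[0:]  0  ''
  11  s[0:],s[7:]  0  ''
  12  s[7:],s[6:]  1  'f'
  13  s[6:],s[10:]  2  'ff'
  14  s[10:],s[11:]  1  'f'
  15  s[11:],s[12:]  0  ''
  16  s[12:],s[15:]  0  ''

n(n+1)/2 = 17·18/2 = 153
Σ LCP = 0 + 0 + 1 + 1 + 1 + 0 + 1 + 0 + 1 + 1 + 0 + 0 + 1 + 2 + 1 + 0 + 0 = 10
distinct = 153 − 10 = 143

143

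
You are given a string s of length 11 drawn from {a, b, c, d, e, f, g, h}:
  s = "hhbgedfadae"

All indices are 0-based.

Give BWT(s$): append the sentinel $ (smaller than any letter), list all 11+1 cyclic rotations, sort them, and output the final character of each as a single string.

efdhaeagdbh$

rank  rotation      last
    0  $hhbgedfadae  e
    1  adae$hhbgedf  f
    2  ae$hhbgedfad  d
    3  bgedfadae$hh  h
    4  dae$hhbgedfa  a
    5  dfadae$hhbge  e
    6  e$hhbgedfada  a
    7  edfadae$hhbg  g
    8  fadae$hhbged  d
    9  gedfadae$hhb  b
   10  hbgedfadae$h  h
   11  hhbgedfadae$  $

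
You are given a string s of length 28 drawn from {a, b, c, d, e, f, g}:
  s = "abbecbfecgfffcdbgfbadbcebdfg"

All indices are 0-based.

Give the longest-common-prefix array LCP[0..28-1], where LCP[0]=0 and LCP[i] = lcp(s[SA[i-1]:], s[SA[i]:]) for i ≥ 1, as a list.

[0, 1, 0, 1, 1, 1, 1, 1, 1, 0, 1, 1, 1, 0, 2, 1, 0, 1, 2, 0, 1, 1, 1, 2, 1, 0, 1, 2]

rank | idx | suffix
   0 |   0 | abbecbfecgfffcdbgfbadbcebdfg
   1 |  19 | adbcebdfg
   2 |  18 | badbcebdfg
   3 |   1 | bbecbfecgfffcdbgfbadbcebdfg
   4 |  21 | bcebdfg
   5 |  24 | bdfg
   6 |   2 | becbfecgfffcdbgfbadbcebdfg
   7 |   5 | bfecgfffcdbgfbadbcebdfg
   8 |  15 | bgfbadbcebdfg
   9 |   4 | cbfecgfffcdbgfbadbcebdfg
  10 |  13 | cdbgfbadbcebdfg
  11 |  22 | cebdfg
  12 |   8 | cgfffcdbgfbadbcebdfg
  13 |  20 | dbcebdfg
  14 |  14 | dbgfbadbcebdfg
  15 |  25 | dfg
  16 |  23 | ebdfg
  17 |   3 | ecbfecgfffcdbgfbadbcebdfg
  18 |   7 | ecgfffcdbgfbadbcebdfg
  19 |  17 | fbadbcebdfg
  20 |  12 | fcdbgfbadbcebdfg
  21 |   6 | fecgfffcdbgfbadbcebdfg
  22 |  11 | ffcdbgfbadbcebdfg
  23 |  10 | fffcdbgfbadbcebdfg
  24 |  26 | fg
  25 |  27 | g
  26 |  16 | gfbadbcebdfg
  27 |   9 | gfffcdbgfbadbcebdfg

SA = [0, 19, 18, 1, 21, 24, 2, 5, 15, 4, 13, 22, 8, 20, 14, 25, 23, 3, 7, 17, 12, 6, 11, 10, 26, 27, 16, 9]
rank  pair      lcp
   1  s[0:],s[19:]  1  'a'
   2  s[19:],s[18:]  0  ''
   3  s[18:],s[1:]  1  'b'
   4  s[1:],s[21:]  1  'b'
   5  s[21:],s[24:]  1  'b'
   6  s[24:],s[2:]  1  'b'
   7  s[2:],s[5:]  1  'b'
   8  s[5:],s[15:]  1  'b'
   9  s[15:],s[4:]  0  ''
  10  s[4:],s[13:]  1  'c'
  11  s[13:],s[22:]  1  'c'
  12  s[22:],s[8:]  1  'c'
  13  s[8:],s[20:]  0  ''
  14  s[20:],s[14:]  2  'db'
  15  s[14:],s[25:]  1  'd'
  16  s[25:],s[23:]  0  ''
  17  s[23:],s[3:]  1  'e'
  18  s[3:],s[7:]  2  'ec'
  19  s[7:],s[17:]  0  ''
  20  s[17:],s[12:]  1  'f'
  21  s[12:],s[6:]  1  'f'
  22  s[6:],s[11:]  1  'f'
  23  s[11:],s[10:]  2  'ff'
  24  s[10:],s[26:]  1  'f'
  25  s[26:],s[27:]  0  ''
  26  s[27:],s[16:]  1  'g'
  27  s[16:],s[9:]  2  'gf'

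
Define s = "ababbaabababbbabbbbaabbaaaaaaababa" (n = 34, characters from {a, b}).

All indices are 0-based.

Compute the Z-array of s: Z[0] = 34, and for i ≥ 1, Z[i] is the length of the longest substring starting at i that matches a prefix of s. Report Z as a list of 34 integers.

Z[0]=34
i=1: fresh scan; Z[1]=0
i=2: fresh scan; Z[2]=2 scan→box=[2,4)
i=3: min(r-i=1, Z[1]=0)=0; Z[3]=0
i=4: fresh scan; Z[4]=0
i=5: fresh scan; Z[5]=1 scan→box=[5,6)
i=6: fresh scan; Z[6]=4 scan→box=[6,10)
i=7: min(r-i=3, Z[1]=0)=0; Z[7]=0
i=8: min(r-i=2, Z[2]=2)=2; Z[8]=5 scan→box=[8,13)
i=9: min(r-i=4, Z[1]=0)=0; Z[9]=0
i=10: min(r-i=3, Z[2]=2)=2; Z[10]=2
i=11: min(r-i=2, Z[3]=0)=0; Z[11]=0
i=12: min(r-i=1, Z[4]=0)=0; Z[12]=0
i=13: fresh scan; Z[13]=0
i=14: fresh scan; Z[14]=2 scan→box=[14,16)
i=15: min(r-i=1, Z[1]=0)=0; Z[15]=0
i=16: fresh scan; Z[16]=0
i=17: fresh scan; Z[17]=0
i=18: fresh scan; Z[18]=0
i=19: fresh scan; Z[19]=1 scan→box=[19,20)
i=20: fresh scan; Z[20]=2 scan→box=[20,22)
i=21: min(r-i=1, Z[1]=0)=0; Z[21]=0
i=22: fresh scan; Z[22]=0
i=23: fresh scan; Z[23]=1 scan→box=[23,24)
i=24: fresh scan; Z[24]=1 scan→box=[24,25)
i=25: fresh scan; Z[25]=1 scan→box=[25,26)
i=26: fresh scan; Z[26]=1 scan→box=[26,27)
i=27: fresh scan; Z[27]=1 scan→box=[27,28)
i=28: fresh scan; Z[28]=1 scan→box=[28,29)
i=29: fresh scan; Z[29]=4 scan→box=[29,33)
i=30: min(r-i=3, Z[1]=0)=0; Z[30]=0
i=31: min(r-i=2, Z[2]=2)=2; Z[31]=3 scan→box=[31,34)
i=32: min(r-i=2, Z[1]=0)=0; Z[32]=0
i=33: min(r-i=1, Z[2]=2)=1; Z[33]=1

[34, 0, 2, 0, 0, 1, 4, 0, 5, 0, 2, 0, 0, 0, 2, 0, 0, 0, 0, 1, 2, 0, 0, 1, 1, 1, 1, 1, 1, 4, 0, 3, 0, 1]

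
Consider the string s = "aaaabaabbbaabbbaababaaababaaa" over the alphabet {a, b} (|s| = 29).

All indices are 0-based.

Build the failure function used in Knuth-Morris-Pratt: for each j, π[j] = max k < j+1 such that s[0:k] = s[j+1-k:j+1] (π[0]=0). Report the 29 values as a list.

[0, 1, 2, 3, 0, 1, 2, 0, 0, 0, 1, 2, 0, 0, 0, 1, 2, 0, 1, 0, 1, 2, 3, 0, 1, 0, 1, 2, 3]

π[0] = 0
j=1 s[j]='a': π[1]=1 (border 'a')
j=2 s[j]='a': π[2]=2 (border 'aa')
j=3 s[j]='a': π[3]=3 (border 'aaa')
j=4 s[j]='b': k: 3→2→1→0; π[4]=0 (border '')
j=5 s[j]='a': π[5]=1 (border 'a')
j=6 s[j]='a': π[6]=2 (border 'aa')
j=7 s[j]='b': k: 2→1→0; π[7]=0 (border '')
j=8 s[j]='b': π[8]=0 (border '')
j=9 s[j]='b': π[9]=0 (border '')
j=10 s[j]='a': π[10]=1 (border 'a')
j=11 s[j]='a': π[11]=2 (border 'aa')
j=12 s[j]='b': k: 2→1→0; π[12]=0 (border '')
j=13 s[j]='b': π[13]=0 (border '')
j=14 s[j]='b': π[14]=0 (border '')
j=15 s[j]='a': π[15]=1 (border 'a')
j=16 s[j]='a': π[16]=2 (border 'aa')
j=17 s[j]='b': k: 2→1→0; π[17]=0 (border '')
j=18 s[j]='a': π[18]=1 (border 'a')
j=19 s[j]='b': k: 1→0; π[19]=0 (border '')
j=20 s[j]='a': π[20]=1 (border 'a')
j=21 s[j]='a': π[21]=2 (border 'aa')
j=22 s[j]='a': π[22]=3 (border 'aaa')
j=23 s[j]='b': k: 3→2→1→0; π[23]=0 (border '')
j=24 s[j]='a': π[24]=1 (border 'a')
j=25 s[j]='b': k: 1→0; π[25]=0 (border '')
j=26 s[j]='a': π[26]=1 (border 'a')
j=27 s[j]='a': π[27]=2 (border 'aa')
j=28 s[j]='a': π[28]=3 (border 'aaa')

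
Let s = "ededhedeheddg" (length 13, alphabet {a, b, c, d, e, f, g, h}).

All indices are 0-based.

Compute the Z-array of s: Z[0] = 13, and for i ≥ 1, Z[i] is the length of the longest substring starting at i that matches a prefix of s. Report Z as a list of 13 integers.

Z[0]=13
i=1: outside box; Z[1]=0
i=2: outside box; Z[2]=2 extend→box=[2,4)
i=3: min(r-i=1, Z[1]=0)=0; Z[3]=0
i=4: outside box; Z[4]=0
i=5: outside box; Z[5]=3 extend→box=[5,8)
i=6: min(r-i=2, Z[1]=0)=0; Z[6]=0
i=7: min(r-i=1, Z[2]=2)=1; Z[7]=1
i=8: outside box; Z[8]=0
i=9: outside box; Z[9]=2 extend→box=[9,11)
i=10: min(r-i=1, Z[1]=0)=0; Z[10]=0
i=11: outside box; Z[11]=0
i=12: outside box; Z[12]=0

[13, 0, 2, 0, 0, 3, 0, 1, 0, 2, 0, 0, 0]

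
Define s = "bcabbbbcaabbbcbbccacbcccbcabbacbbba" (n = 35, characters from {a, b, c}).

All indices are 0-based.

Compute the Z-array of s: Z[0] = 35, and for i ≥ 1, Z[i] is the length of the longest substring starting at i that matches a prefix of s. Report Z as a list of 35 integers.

[35, 0, 0, 1, 1, 1, 3, 0, 0, 0, 1, 1, 2, 0, 1, 2, 0, 0, 0, 0, 2, 0, 0, 0, 5, 0, 0, 1, 1, 0, 0, 1, 1, 1, 0]

Z[0]=35
i=1: outside box; Z[1]=0
i=2: outside box; Z[2]=0
i=3: outside box; Z[3]=1 grow→box=[3,4)
i=4: outside box; Z[4]=1 grow→box=[4,5)
i=5: outside box; Z[5]=1 grow→box=[5,6)
i=6: outside box; Z[6]=3 grow→box=[6,9)
i=7: min(r-i=2, Z[1]=0)=0; Z[7]=0
i=8: min(r-i=1, Z[2]=0)=0; Z[8]=0
i=9: outside box; Z[9]=0
i=10: outside box; Z[10]=1 grow→box=[10,11)
i=11: outside box; Z[11]=1 grow→box=[11,12)
i=12: outside box; Z[12]=2 grow→box=[12,14)
i=13: min(r-i=1, Z[1]=0)=0; Z[13]=0
i=14: outside box; Z[14]=1 grow→box=[14,15)
i=15: outside box; Z[15]=2 grow→box=[15,17)
i=16: min(r-i=1, Z[1]=0)=0; Z[16]=0
i=17: outside box; Z[17]=0
i=18: outside box; Z[18]=0
i=19: outside box; Z[19]=0
i=20: outside box; Z[20]=2 grow→box=[20,22)
i=21: min(r-i=1, Z[1]=0)=0; Z[21]=0
i=22: outside box; Z[22]=0
i=23: outside box; Z[23]=0
i=24: outside box; Z[24]=5 grow→box=[24,29)
i=25: min(r-i=4, Z[1]=0)=0; Z[25]=0
i=26: min(r-i=3, Z[2]=0)=0; Z[26]=0
i=27: min(r-i=2, Z[3]=1)=1; Z[27]=1
i=28: min(r-i=1, Z[4]=1)=1; Z[28]=1
i=29: outside box; Z[29]=0
i=30: outside box; Z[30]=0
i=31: outside box; Z[31]=1 grow→box=[31,32)
i=32: outside box; Z[32]=1 grow→box=[32,33)
i=33: outside box; Z[33]=1 grow→box=[33,34)
i=34: outside box; Z[34]=0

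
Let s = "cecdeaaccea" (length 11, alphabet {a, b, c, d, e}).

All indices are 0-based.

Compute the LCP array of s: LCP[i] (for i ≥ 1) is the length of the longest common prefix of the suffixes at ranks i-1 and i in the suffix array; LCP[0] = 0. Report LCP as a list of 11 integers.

[0, 1, 1, 0, 1, 1, 2, 0, 0, 2, 1]

rank→(start, suffix):
  0 → (10, 'a')
  1 → (5, 'aaccea')
  2 → (6, 'accea')
  3 → (7, 'ccea')
  4 → (2, 'cdeaaccea')
  5 → (8, 'cea')
  6 → (0, 'cecdeaaccea')
  7 → (3, 'deaaccea')
  8 → (9, 'ea')
  9 → (4, 'eaaccea')
  10 → (1, 'ecdeaaccea')

SA = [10, 5, 6, 7, 2, 8, 0, 3, 9, 4, 1]
[i] adj suffixes → lcp
  [1] 10/5 → 1 ('a')
  [2] 5/6 → 1 ('a')
  [3] 6/7 → 0 ('')
  [4] 7/2 → 1 ('c')
  [5] 2/8 → 1 ('c')
  [6] 8/0 → 2 ('ce')
  [7] 0/3 → 0 ('')
  [8] 3/9 → 0 ('')
  [9] 9/4 → 2 ('ea')
  [10] 4/1 → 1 ('e')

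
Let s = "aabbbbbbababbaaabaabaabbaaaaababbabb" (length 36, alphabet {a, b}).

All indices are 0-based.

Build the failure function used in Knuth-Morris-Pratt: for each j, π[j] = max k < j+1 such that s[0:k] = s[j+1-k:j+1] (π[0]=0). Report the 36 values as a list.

π[0] = 0
j=1 s[j]='a': π[1]=1 (border 'a')
j=2 s[j]='b': k: 1→0; π[2]=0 (border '')
j=3 s[j]='b': π[3]=0 (border '')
j=4 s[j]='b': π[4]=0 (border '')
j=5 s[j]='b': π[5]=0 (border '')
j=6 s[j]='b': π[6]=0 (border '')
j=7 s[j]='b': π[7]=0 (border '')
j=8 s[j]='a': π[8]=1 (border 'a')
j=9 s[j]='b': k: 1→0; π[9]=0 (border '')
j=10 s[j]='a': π[10]=1 (border 'a')
j=11 s[j]='b': k: 1→0; π[11]=0 (border '')
j=12 s[j]='b': π[12]=0 (border '')
j=13 s[j]='a': π[13]=1 (border 'a')
j=14 s[j]='a': π[14]=2 (border 'aa')
j=15 s[j]='a': k: 2→1; π[15]=2 (border 'aa')
j=16 s[j]='b': π[16]=3 (border 'aab')
j=17 s[j]='a': k: 3→0; π[17]=1 (border 'a')
j=18 s[j]='a': π[18]=2 (border 'aa')
j=19 s[j]='b': π[19]=3 (border 'aab')
j=20 s[j]='a': k: 3→0; π[20]=1 (border 'a')
j=21 s[j]='a': π[21]=2 (border 'aa')
j=22 s[j]='b': π[22]=3 (border 'aab')
j=23 s[j]='b': π[23]=4 (border 'aabb')
j=24 s[j]='a': k: 4→0; π[24]=1 (border 'a')
j=25 s[j]='a': π[25]=2 (border 'aa')
j=26 s[j]='a': k: 2→1; π[26]=2 (border 'aa')
j=27 s[j]='a': k: 2→1; π[27]=2 (border 'aa')
j=28 s[j]='a': k: 2→1; π[28]=2 (border 'aa')
j=29 s[j]='b': π[29]=3 (border 'aab')
j=30 s[j]='a': k: 3→0; π[30]=1 (border 'a')
j=31 s[j]='b': k: 1→0; π[31]=0 (border '')
j=32 s[j]='b': π[32]=0 (border '')
j=33 s[j]='a': π[33]=1 (border 'a')
j=34 s[j]='b': k: 1→0; π[34]=0 (border '')
j=35 s[j]='b': π[35]=0 (border '')

[0, 1, 0, 0, 0, 0, 0, 0, 1, 0, 1, 0, 0, 1, 2, 2, 3, 1, 2, 3, 1, 2, 3, 4, 1, 2, 2, 2, 2, 3, 1, 0, 0, 1, 0, 0]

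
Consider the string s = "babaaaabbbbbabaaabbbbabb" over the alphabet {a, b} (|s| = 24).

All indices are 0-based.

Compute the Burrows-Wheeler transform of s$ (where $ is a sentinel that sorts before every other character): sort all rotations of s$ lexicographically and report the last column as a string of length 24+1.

rank  rotation                   last
    0  $babaaaabbbbbabaaabbbbabb  b
    1  aaaabbbbbabaaabbbbabb$bab  b
    2  aaabbbbabb$babaaaabbbbbab  b
    3  aaabbbbbabaaabbbbabb$baba  a
    4  aabbbbabb$babaaaabbbbbaba  a
    5  aabbbbbabaaabbbbabb$babaa  a
    6  abaaaabbbbbabaaabbbbabb$b  b
    7  abaaabbbbabb$babaaaabbbbb  b
    8  abb$babaaaabbbbbabaaabbbb  b
    9  abbbbabb$babaaaabbbbbabaa  a
   10  abbbbbabaaabbbbabb$babaaa  a
   11  b$babaaaabbbbbabaaabbbbab  b
   12  baaaabbbbbabaaabbbbabb$ba  a
   13  baaabbbbabb$babaaaabbbbba  a
   14  babaaaabbbbbabaaabbbbabb$  $
   15  babaaabbbbabb$babaaaabbbb  b
   16  babb$babaaaabbbbbabaaabbb  b
   17  bb$babaaaabbbbbabaaabbbba  a
   18  bbabaaabbbbabb$babaaaabbb  b
   19  bbabb$babaaaabbbbbabaaabb  b
   20  bbbabaaabbbbabb$babaaaabb  b
   21  bbbabb$babaaaabbbbbabaaab  b
   22  bbbbabaaabbbbabb$babaaaab  b
   23  bbbbabb$babaaaabbbbbabaaa  a
   24  bbbbbabaaabbbbabb$babaaaa  a

bbbaaabbbaabaa$bbabbbbbaa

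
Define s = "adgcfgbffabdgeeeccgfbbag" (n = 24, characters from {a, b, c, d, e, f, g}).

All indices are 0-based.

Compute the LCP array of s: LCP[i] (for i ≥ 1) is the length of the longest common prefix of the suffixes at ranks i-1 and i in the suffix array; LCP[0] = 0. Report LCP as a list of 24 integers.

[0, 1, 1, 0, 1, 1, 1, 0, 1, 1, 0, 2, 0, 1, 2, 0, 1, 1, 1, 0, 1, 1, 1, 1]

sorted suffixes:
  #0 SA[0]=9  'abdgeeeccgfbbag'
  #1 SA[1]=0  'adgcfgbffabdgeeeccgfbbag'
  #2 SA[2]=22  'ag'
  #3 SA[3]=21  'bag'
  #4 SA[4]=20  'bbag'
  #5 SA[5]=10  'bdgeeeccgfbbag'
  #6 SA[6]=6  'bffabdgeeeccgfbbag'
  #7 SA[7]=16  'ccgfbbag'
  #8 SA[8]=3  'cfgbffabdgeeeccgfbbag'
  #9 SA[9]=17  'cgfbbag'
  #10 SA[10]=1  'dgcfgbffabdgeeeccgfbbag'
  #11 SA[11]=11  'dgeeeccgfbbag'
  #12 SA[12]=15  'eccgfbbag'
  #13 SA[13]=14  'eeccgfbbag'
  #14 SA[14]=13  'eeeccgfbbag'
  #15 SA[15]=8  'fabdgeeeccgfbbag'
  #16 SA[16]=19  'fbbag'
  #17 SA[17]=7  'ffabdgeeeccgfbbag'
  #18 SA[18]=4  'fgbffabdgeeeccgfbbag'
  #19 SA[19]=23  'g'
  #20 SA[20]=5  'gbffabdgeeeccgfbbag'
  #21 SA[21]=2  'gcfgbffabdgeeeccgfbbag'
  #22 SA[22]=12  'geeeccgfbbag'
  #23 SA[23]=18  'gfbbag'

SA = [9, 0, 22, 21, 20, 10, 6, 16, 3, 17, 1, 11, 15, 14, 13, 8, 19, 7, 4, 23, 5, 2, 12, 18]
i: (SA[i-1],SA[i]) lcp shared
  1: (9,0) 1 'a'
  2: (0,22) 1 'a'
  3: (22,21) 0 ''
  4: (21,20) 1 'b'
  5: (20,10) 1 'b'
  6: (10,6) 1 'b'
  7: (6,16) 0 ''
  8: (16,3) 1 'c'
  9: (3,17) 1 'c'
  10: (17,1) 0 ''
  11: (1,11) 2 'dg'
  12: (11,15) 0 ''
  13: (15,14) 1 'e'
  14: (14,13) 2 'ee'
  15: (13,8) 0 ''
  16: (8,19) 1 'f'
  17: (19,7) 1 'f'
  18: (7,4) 1 'f'
  19: (4,23) 0 ''
  20: (23,5) 1 'g'
  21: (5,2) 1 'g'
  22: (2,12) 1 'g'
  23: (12,18) 1 'g'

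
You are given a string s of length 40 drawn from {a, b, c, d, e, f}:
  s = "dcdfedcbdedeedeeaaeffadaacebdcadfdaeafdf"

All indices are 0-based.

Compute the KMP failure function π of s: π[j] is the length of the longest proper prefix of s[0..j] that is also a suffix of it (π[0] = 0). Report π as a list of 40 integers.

π[0] = 0
j=1 s[j]='c': π[1]=0 (border '')
j=2 s[j]='d': π[2]=1 (border 'd')
j=3 s[j]='f': k: 1→0; π[3]=0 (border '')
j=4 s[j]='e': π[4]=0 (border '')
j=5 s[j]='d': π[5]=1 (border 'd')
j=6 s[j]='c': π[6]=2 (border 'dc')
j=7 s[j]='b': k: 2→0; π[7]=0 (border '')
j=8 s[j]='d': π[8]=1 (border 'd')
j=9 s[j]='e': k: 1→0; π[9]=0 (border '')
j=10 s[j]='d': π[10]=1 (border 'd')
j=11 s[j]='e': k: 1→0; π[11]=0 (border '')
j=12 s[j]='e': π[12]=0 (border '')
j=13 s[j]='d': π[13]=1 (border 'd')
j=14 s[j]='e': k: 1→0; π[14]=0 (border '')
j=15 s[j]='e': π[15]=0 (border '')
j=16 s[j]='a': π[16]=0 (border '')
j=17 s[j]='a': π[17]=0 (border '')
j=18 s[j]='e': π[18]=0 (border '')
j=19 s[j]='f': π[19]=0 (border '')
j=20 s[j]='f': π[20]=0 (border '')
j=21 s[j]='a': π[21]=0 (border '')
j=22 s[j]='d': π[22]=1 (border 'd')
j=23 s[j]='a': k: 1→0; π[23]=0 (border '')
j=24 s[j]='a': π[24]=0 (border '')
j=25 s[j]='c': π[25]=0 (border '')
j=26 s[j]='e': π[26]=0 (border '')
j=27 s[j]='b': π[27]=0 (border '')
j=28 s[j]='d': π[28]=1 (border 'd')
j=29 s[j]='c': π[29]=2 (border 'dc')
j=30 s[j]='a': k: 2→0; π[30]=0 (border '')
j=31 s[j]='d': π[31]=1 (border 'd')
j=32 s[j]='f': k: 1→0; π[32]=0 (border '')
j=33 s[j]='d': π[33]=1 (border 'd')
j=34 s[j]='a': k: 1→0; π[34]=0 (border '')
j=35 s[j]='e': π[35]=0 (border '')
j=36 s[j]='a': π[36]=0 (border '')
j=37 s[j]='f': π[37]=0 (border '')
j=38 s[j]='d': π[38]=1 (border 'd')
j=39 s[j]='f': k: 1→0; π[39]=0 (border '')

[0, 0, 1, 0, 0, 1, 2, 0, 1, 0, 1, 0, 0, 1, 0, 0, 0, 0, 0, 0, 0, 0, 1, 0, 0, 0, 0, 0, 1, 2, 0, 1, 0, 1, 0, 0, 0, 0, 1, 0]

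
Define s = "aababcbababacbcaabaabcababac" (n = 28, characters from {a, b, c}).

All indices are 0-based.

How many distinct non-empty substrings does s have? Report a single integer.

rank | idx | suffix
   0 |  15 | aabaabcababac
   1 |   0 | aababcbababacbcaabaabcababac
   2 |  18 | aabcababac
   3 |  16 | abaabcababac
   4 |  22 | ababac
   5 |   7 | ababacbcaabaabcababac
   6 |   1 | ababcbababacbcaabaabcababac
   7 |  24 | abac
   8 |   9 | abacbcaabaabcababac
   9 |  19 | abcababac
  10 |   3 | abcbababacbcaabaabcababac
  11 |  26 | ac
  12 |  11 | acbcaabaabcababac
  13 |  17 | baabcababac
  14 |   6 | bababacbcaabaabcababac
  15 |  23 | babac
  16 |   8 | babacbcaabaabcababac
  17 |   2 | babcbababacbcaabaabcababac
  18 |  25 | bac
  19 |  10 | bacbcaabaabcababac
  20 |  13 | bcaabaabcababac
  21 |  20 | bcababac
  22 |   4 | bcbababacbcaabaabcababac
  23 |  27 | c
  24 |  14 | caabaabcababac
  25 |  21 | cababac
  26 |   5 | cbababacbcaabaabcababac
  27 |  12 | cbcaabaabcababac

SA = [15, 0, 18, 16, 22, 7, 1, 24, 9, 19, 3, 26, 11, 17, 6, 23, 8, 2, 25, 10, 13, 20, 4, 27, 14, 21, 5, 12]
[i] adj suffixes → lcp
  [1] 15/0 → 4 ('aaba')
  [2] 0/18 → 3 ('aab')
  [3] 18/16 → 1 ('a')
  [4] 16/22 → 3 ('aba')
  [5] 22/7 → 6 ('ababac')
  [6] 7/1 → 4 ('abab')
  [7] 1/24 → 3 ('aba')
  [8] 24/9 → 4 ('abac')
  [9] 9/19 → 2 ('ab')
  [10] 19/3 → 3 ('abc')
  [11] 3/26 → 1 ('a')
  [12] 26/11 → 2 ('ac')
  [13] 11/17 → 0 ('')
  [14] 17/6 → 2 ('ba')
  [15] 6/23 → 4 ('baba')
  [16] 23/8 → 5 ('babac')
  [17] 8/2 → 3 ('bab')
  [18] 2/25 → 2 ('ba')
  [19] 25/10 → 3 ('bac')
  [20] 10/13 → 1 ('b')
  [21] 13/20 → 3 ('bca')
  [22] 20/4 → 2 ('bc')
  [23] 4/27 → 0 ('')
  [24] 27/14 → 1 ('c')
  [25] 14/21 → 2 ('ca')
  [26] 21/5 → 1 ('c')
  [27] 5/12 → 2 ('cb')

n(n+1)/2 = 28·29/2 = 406
Σ LCP = 0 + 4 + 3 + 1 + 3 + 6 + 4 + 3 + 4 + 2 + 3 + 1 + 2 + 0 + 2 + 4 + 5 + 3 + 2 + 3 + 1 + 3 + 2 + 0 + 1 + 2 + 1 + 2 = 67
distinct = 406 − 67 = 339

339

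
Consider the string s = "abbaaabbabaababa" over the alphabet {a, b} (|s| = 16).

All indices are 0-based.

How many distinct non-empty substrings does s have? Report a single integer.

102

rank→(start, suffix):
  0 → (15, 'a')
  1 → (3, 'aaabbabaababa')
  2 → (10, 'aababa')
  3 → (4, 'aabbabaababa')
  4 → (13, 'aba')
  5 → (8, 'abaababa')
  6 → (11, 'ababa')
  7 → (0, 'abbaaabbabaababa')
  8 → (5, 'abbabaababa')
  9 → (14, 'ba')
  10 → (2, 'baaabbabaababa')
  11 → (9, 'baababa')
  12 → (12, 'baba')
  13 → (7, 'babaababa')
  14 → (1, 'bbaaabbabaababa')
  15 → (6, 'bbabaababa')

SA = [15, 3, 10, 4, 13, 8, 11, 0, 5, 14, 2, 9, 12, 7, 1, 6]
[i] adj suffixes → lcp
  [1] 15/3 → 1 ('a')
  [2] 3/10 → 2 ('aa')
  [3] 10/4 → 3 ('aab')
  [4] 4/13 → 1 ('a')
  [5] 13/8 → 3 ('aba')
  [6] 8/11 → 3 ('aba')
  [7] 11/0 → 2 ('ab')
  [8] 0/5 → 4 ('abba')
  [9] 5/14 → 0 ('')
  [10] 14/2 → 2 ('ba')
  [11] 2/9 → 3 ('baa')
  [12] 9/12 → 2 ('ba')
  [13] 12/7 → 4 ('baba')
  [14] 7/1 → 1 ('b')
  [15] 1/6 → 3 ('bba')

n(n+1)/2 = 16·17/2 = 136
Σ LCP = 0 + 1 + 2 + 3 + 1 + 3 + 3 + 2 + 4 + 0 + 2 + 3 + 2 + 4 + 1 + 3 = 34
distinct = 136 − 34 = 102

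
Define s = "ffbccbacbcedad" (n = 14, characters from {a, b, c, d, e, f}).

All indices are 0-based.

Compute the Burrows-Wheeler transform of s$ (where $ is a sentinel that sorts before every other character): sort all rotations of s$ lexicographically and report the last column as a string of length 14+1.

dbdcfccabbaecf$

rank  rotation         last
    0  $ffbccbacbcedad  d
    1  acbcedad$ffbccb  b
    2  ad$ffbccbacbced  d
    3  bacbcedad$ffbcc  c
    4  bccbacbcedad$ff  f
    5  bcedad$ffbccbac  c
    6  cbacbcedad$ffbc  c
    7  cbcedad$ffbccba  a
    8  ccbacbcedad$ffb  b
    9  cedad$ffbccbacb  b
   10  d$ffbccbacbceda  a
   11  dad$ffbccbacbce  e
   12  edad$ffbccbacbc  c
   13  fbccbacbcedad$f  f
   14  ffbccbacbcedad$  $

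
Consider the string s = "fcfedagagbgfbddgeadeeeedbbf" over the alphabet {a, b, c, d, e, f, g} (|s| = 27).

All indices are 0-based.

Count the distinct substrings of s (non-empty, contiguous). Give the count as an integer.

353

rank | idx | suffix
   0 |  17 | adeeeedbbf
   1 |   5 | agagbgfbddgeadeeeedbbf
   2 |   7 | agbgfbddgeadeeeedbbf
   3 |  24 | bbf
   4 |  12 | bddgeadeeeedbbf
   5 |  25 | bf
   6 |   9 | bgfbddgeadeeeedbbf
   7 |   1 | cfedagagbgfbddgeadeeeedbbf
   8 |   4 | dagagbgfbddgeadeeeedbbf
   9 |  23 | dbbf
  10 |  13 | ddgeadeeeedbbf
  11 |  18 | deeeedbbf
  12 |  14 | dgeadeeeedbbf
  13 |  16 | eadeeeedbbf
  14 |   3 | edagagbgfbddgeadeeeedbbf
  15 |  22 | edbbf
  16 |  21 | eedbbf
  17 |  20 | eeedbbf
  18 |  19 | eeeedbbf
  19 |  26 | f
  20 |  11 | fbddgeadeeeedbbf
  21 |   0 | fcfedagagbgfbddgeadeeeedbbf
  22 |   2 | fedagagbgfbddgeadeeeedbbf
  23 |   6 | gagbgfbddgeadeeeedbbf
  24 |   8 | gbgfbddgeadeeeedbbf
  25 |  15 | geadeeeedbbf
  26 |  10 | gfbddgeadeeeedbbf

SA = [17, 5, 7, 24, 12, 25, 9, 1, 4, 23, 13, 18, 14, 16, 3, 22, 21, 20, 19, 26, 11, 0, 2, 6, 8, 15, 10]
i: (SA[i-1],SA[i]) lcp shared
  1: (17,5) 1 'a'
  2: (5,7) 2 'ag'
  3: (7,24) 0 ''
  4: (24,12) 1 'b'
  5: (12,25) 1 'b'
  6: (25,9) 1 'b'
  7: (9,1) 0 ''
  8: (1,4) 0 ''
  9: (4,23) 1 'd'
  10: (23,13) 1 'd'
  11: (13,18) 1 'd'
  12: (18,14) 1 'd'
  13: (14,16) 0 ''
  14: (16,3) 1 'e'
  15: (3,22) 2 'ed'
  16: (22,21) 1 'e'
  17: (21,20) 2 'ee'
  18: (20,19) 3 'eee'
  19: (19,26) 0 ''
  20: (26,11) 1 'f'
  21: (11,0) 1 'f'
  22: (0,2) 1 'f'
  23: (2,6) 0 ''
  24: (6,8) 1 'g'
  25: (8,15) 1 'g'
  26: (15,10) 1 'g'

n(n+1)/2 = 27·28/2 = 378
Σ LCP = 0 + 1 + 2 + 0 + 1 + 1 + 1 + 0 + 0 + 1 + 1 + 1 + 1 + 0 + 1 + 2 + 1 + 2 + 3 + 0 + 1 + 1 + 1 + 0 + 1 + 1 + 1 = 25
distinct = 378 − 25 = 353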